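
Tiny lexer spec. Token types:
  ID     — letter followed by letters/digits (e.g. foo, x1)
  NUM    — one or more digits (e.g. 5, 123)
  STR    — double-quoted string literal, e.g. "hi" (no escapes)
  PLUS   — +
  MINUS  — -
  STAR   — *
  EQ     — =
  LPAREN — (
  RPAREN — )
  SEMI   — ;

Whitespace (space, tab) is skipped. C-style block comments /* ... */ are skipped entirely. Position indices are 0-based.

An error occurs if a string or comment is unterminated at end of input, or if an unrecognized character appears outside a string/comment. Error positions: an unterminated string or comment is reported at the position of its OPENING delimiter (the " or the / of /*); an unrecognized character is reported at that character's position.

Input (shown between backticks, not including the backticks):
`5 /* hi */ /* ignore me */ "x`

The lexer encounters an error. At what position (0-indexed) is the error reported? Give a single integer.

Answer: 27

Derivation:
pos=0: emit NUM '5' (now at pos=1)
pos=2: enter COMMENT mode (saw '/*')
exit COMMENT mode (now at pos=10)
pos=11: enter COMMENT mode (saw '/*')
exit COMMENT mode (now at pos=26)
pos=27: enter STRING mode
pos=27: ERROR — unterminated string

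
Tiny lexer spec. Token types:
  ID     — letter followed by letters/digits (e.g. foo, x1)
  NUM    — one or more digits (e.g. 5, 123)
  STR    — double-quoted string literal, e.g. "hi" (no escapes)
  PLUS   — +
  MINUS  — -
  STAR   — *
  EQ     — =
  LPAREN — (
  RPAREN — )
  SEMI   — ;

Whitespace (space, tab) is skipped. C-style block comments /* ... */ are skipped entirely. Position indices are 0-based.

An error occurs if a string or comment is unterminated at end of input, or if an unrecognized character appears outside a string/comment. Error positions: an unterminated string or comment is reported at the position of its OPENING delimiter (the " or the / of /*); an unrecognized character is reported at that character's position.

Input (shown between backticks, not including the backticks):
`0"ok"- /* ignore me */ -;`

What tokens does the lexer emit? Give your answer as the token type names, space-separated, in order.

Answer: NUM STR MINUS MINUS SEMI

Derivation:
pos=0: emit NUM '0' (now at pos=1)
pos=1: enter STRING mode
pos=1: emit STR "ok" (now at pos=5)
pos=5: emit MINUS '-'
pos=7: enter COMMENT mode (saw '/*')
exit COMMENT mode (now at pos=22)
pos=23: emit MINUS '-'
pos=24: emit SEMI ';'
DONE. 5 tokens: [NUM, STR, MINUS, MINUS, SEMI]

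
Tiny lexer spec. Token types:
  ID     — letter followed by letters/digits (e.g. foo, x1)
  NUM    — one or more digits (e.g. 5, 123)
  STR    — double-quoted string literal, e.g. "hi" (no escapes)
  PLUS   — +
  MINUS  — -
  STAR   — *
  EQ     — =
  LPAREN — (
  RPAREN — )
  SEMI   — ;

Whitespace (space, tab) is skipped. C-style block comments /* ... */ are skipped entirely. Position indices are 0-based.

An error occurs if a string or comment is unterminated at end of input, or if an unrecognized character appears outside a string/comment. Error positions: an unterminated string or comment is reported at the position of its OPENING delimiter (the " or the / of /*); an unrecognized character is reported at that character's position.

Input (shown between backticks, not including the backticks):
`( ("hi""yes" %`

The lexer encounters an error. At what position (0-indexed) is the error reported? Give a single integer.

Answer: 13

Derivation:
pos=0: emit LPAREN '('
pos=2: emit LPAREN '('
pos=3: enter STRING mode
pos=3: emit STR "hi" (now at pos=7)
pos=7: enter STRING mode
pos=7: emit STR "yes" (now at pos=12)
pos=13: ERROR — unrecognized char '%'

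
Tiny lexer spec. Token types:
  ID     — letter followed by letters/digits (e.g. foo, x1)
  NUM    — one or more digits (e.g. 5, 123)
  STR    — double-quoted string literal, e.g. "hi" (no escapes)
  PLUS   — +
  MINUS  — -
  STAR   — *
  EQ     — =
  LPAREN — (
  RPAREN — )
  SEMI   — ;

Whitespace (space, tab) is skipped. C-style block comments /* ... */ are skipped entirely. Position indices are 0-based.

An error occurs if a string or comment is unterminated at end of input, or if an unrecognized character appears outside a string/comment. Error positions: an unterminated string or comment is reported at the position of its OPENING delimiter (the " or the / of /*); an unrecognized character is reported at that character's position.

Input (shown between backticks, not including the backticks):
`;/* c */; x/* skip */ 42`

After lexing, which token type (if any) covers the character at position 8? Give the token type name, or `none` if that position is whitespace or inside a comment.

Answer: SEMI

Derivation:
pos=0: emit SEMI ';'
pos=1: enter COMMENT mode (saw '/*')
exit COMMENT mode (now at pos=8)
pos=8: emit SEMI ';'
pos=10: emit ID 'x' (now at pos=11)
pos=11: enter COMMENT mode (saw '/*')
exit COMMENT mode (now at pos=21)
pos=22: emit NUM '42' (now at pos=24)
DONE. 4 tokens: [SEMI, SEMI, ID, NUM]
Position 8: char is ';' -> SEMI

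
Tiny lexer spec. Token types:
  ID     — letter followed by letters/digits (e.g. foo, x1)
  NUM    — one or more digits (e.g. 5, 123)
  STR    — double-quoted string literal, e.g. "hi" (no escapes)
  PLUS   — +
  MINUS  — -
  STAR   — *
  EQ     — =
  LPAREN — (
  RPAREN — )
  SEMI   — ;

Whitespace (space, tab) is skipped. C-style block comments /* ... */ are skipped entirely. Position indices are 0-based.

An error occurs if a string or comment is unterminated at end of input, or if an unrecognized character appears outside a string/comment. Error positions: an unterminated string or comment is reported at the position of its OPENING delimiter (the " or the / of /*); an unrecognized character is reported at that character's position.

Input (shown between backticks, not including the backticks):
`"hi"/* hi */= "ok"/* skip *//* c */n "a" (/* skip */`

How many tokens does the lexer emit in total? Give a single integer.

pos=0: enter STRING mode
pos=0: emit STR "hi" (now at pos=4)
pos=4: enter COMMENT mode (saw '/*')
exit COMMENT mode (now at pos=12)
pos=12: emit EQ '='
pos=14: enter STRING mode
pos=14: emit STR "ok" (now at pos=18)
pos=18: enter COMMENT mode (saw '/*')
exit COMMENT mode (now at pos=28)
pos=28: enter COMMENT mode (saw '/*')
exit COMMENT mode (now at pos=35)
pos=35: emit ID 'n' (now at pos=36)
pos=37: enter STRING mode
pos=37: emit STR "a" (now at pos=40)
pos=41: emit LPAREN '('
pos=42: enter COMMENT mode (saw '/*')
exit COMMENT mode (now at pos=52)
DONE. 6 tokens: [STR, EQ, STR, ID, STR, LPAREN]

Answer: 6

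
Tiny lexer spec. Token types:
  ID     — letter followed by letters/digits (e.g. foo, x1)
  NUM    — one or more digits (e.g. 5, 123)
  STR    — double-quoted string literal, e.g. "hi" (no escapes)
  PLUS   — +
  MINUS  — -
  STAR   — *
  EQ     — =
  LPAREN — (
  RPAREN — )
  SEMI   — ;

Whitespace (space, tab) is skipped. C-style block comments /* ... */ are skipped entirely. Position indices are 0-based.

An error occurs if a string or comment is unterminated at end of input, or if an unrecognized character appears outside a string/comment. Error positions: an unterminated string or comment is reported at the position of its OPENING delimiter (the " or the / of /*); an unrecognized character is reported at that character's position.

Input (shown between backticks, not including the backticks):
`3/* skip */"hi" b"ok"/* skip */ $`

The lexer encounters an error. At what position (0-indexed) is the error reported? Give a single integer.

Answer: 32

Derivation:
pos=0: emit NUM '3' (now at pos=1)
pos=1: enter COMMENT mode (saw '/*')
exit COMMENT mode (now at pos=11)
pos=11: enter STRING mode
pos=11: emit STR "hi" (now at pos=15)
pos=16: emit ID 'b' (now at pos=17)
pos=17: enter STRING mode
pos=17: emit STR "ok" (now at pos=21)
pos=21: enter COMMENT mode (saw '/*')
exit COMMENT mode (now at pos=31)
pos=32: ERROR — unrecognized char '$'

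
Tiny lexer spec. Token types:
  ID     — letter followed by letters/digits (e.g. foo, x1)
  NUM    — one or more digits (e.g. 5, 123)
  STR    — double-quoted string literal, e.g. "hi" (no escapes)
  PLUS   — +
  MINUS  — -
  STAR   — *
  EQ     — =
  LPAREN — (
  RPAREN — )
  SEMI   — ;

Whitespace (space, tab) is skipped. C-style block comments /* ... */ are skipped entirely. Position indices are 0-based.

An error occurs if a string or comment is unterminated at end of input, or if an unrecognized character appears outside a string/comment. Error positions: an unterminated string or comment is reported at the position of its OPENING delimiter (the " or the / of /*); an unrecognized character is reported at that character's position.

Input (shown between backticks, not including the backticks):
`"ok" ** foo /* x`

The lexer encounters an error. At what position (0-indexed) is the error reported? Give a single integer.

pos=0: enter STRING mode
pos=0: emit STR "ok" (now at pos=4)
pos=5: emit STAR '*'
pos=6: emit STAR '*'
pos=8: emit ID 'foo' (now at pos=11)
pos=12: enter COMMENT mode (saw '/*')
pos=12: ERROR — unterminated comment (reached EOF)

Answer: 12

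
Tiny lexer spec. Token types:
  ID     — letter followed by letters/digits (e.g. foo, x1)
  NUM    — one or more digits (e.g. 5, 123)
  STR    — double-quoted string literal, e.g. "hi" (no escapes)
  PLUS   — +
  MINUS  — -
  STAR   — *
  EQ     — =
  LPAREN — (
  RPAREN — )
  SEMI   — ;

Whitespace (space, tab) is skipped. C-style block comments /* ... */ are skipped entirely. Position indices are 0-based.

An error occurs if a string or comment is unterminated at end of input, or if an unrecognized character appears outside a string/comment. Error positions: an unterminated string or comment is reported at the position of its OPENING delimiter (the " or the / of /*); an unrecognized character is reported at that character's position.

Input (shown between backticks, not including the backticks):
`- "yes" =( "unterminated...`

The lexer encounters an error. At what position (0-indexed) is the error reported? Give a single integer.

Answer: 11

Derivation:
pos=0: emit MINUS '-'
pos=2: enter STRING mode
pos=2: emit STR "yes" (now at pos=7)
pos=8: emit EQ '='
pos=9: emit LPAREN '('
pos=11: enter STRING mode
pos=11: ERROR — unterminated string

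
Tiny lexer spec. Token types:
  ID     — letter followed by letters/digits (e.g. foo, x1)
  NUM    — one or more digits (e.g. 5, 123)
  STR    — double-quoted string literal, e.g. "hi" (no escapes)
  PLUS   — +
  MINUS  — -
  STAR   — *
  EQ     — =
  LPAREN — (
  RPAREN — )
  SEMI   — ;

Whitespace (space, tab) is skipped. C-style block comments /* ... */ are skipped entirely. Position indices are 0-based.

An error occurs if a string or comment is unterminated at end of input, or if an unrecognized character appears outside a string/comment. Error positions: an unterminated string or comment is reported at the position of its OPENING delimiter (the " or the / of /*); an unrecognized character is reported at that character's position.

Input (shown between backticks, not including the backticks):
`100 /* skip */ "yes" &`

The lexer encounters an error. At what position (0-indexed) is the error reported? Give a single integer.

Answer: 21

Derivation:
pos=0: emit NUM '100' (now at pos=3)
pos=4: enter COMMENT mode (saw '/*')
exit COMMENT mode (now at pos=14)
pos=15: enter STRING mode
pos=15: emit STR "yes" (now at pos=20)
pos=21: ERROR — unrecognized char '&'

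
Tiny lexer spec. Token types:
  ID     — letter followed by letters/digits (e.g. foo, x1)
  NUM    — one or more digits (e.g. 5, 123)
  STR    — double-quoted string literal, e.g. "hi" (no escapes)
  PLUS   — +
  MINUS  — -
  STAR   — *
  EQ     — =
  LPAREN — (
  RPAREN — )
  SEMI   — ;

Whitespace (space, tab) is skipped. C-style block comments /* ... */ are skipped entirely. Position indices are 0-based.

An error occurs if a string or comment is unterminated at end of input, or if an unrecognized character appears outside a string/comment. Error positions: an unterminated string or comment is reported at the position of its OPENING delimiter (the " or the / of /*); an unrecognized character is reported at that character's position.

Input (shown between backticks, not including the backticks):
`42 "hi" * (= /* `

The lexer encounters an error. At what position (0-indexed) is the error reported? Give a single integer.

Answer: 13

Derivation:
pos=0: emit NUM '42' (now at pos=2)
pos=3: enter STRING mode
pos=3: emit STR "hi" (now at pos=7)
pos=8: emit STAR '*'
pos=10: emit LPAREN '('
pos=11: emit EQ '='
pos=13: enter COMMENT mode (saw '/*')
pos=13: ERROR — unterminated comment (reached EOF)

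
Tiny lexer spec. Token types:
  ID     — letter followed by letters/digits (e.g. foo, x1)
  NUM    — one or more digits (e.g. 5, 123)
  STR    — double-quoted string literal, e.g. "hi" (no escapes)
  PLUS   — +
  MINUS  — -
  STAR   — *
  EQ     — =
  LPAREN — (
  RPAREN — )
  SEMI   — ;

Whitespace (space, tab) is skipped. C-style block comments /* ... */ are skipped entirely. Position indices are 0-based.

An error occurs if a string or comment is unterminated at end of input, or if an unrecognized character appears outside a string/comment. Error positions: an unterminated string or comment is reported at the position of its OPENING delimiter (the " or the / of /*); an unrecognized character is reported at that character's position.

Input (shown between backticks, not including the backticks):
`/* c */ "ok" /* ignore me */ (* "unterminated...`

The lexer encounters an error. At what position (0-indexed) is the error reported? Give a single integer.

Answer: 32

Derivation:
pos=0: enter COMMENT mode (saw '/*')
exit COMMENT mode (now at pos=7)
pos=8: enter STRING mode
pos=8: emit STR "ok" (now at pos=12)
pos=13: enter COMMENT mode (saw '/*')
exit COMMENT mode (now at pos=28)
pos=29: emit LPAREN '('
pos=30: emit STAR '*'
pos=32: enter STRING mode
pos=32: ERROR — unterminated string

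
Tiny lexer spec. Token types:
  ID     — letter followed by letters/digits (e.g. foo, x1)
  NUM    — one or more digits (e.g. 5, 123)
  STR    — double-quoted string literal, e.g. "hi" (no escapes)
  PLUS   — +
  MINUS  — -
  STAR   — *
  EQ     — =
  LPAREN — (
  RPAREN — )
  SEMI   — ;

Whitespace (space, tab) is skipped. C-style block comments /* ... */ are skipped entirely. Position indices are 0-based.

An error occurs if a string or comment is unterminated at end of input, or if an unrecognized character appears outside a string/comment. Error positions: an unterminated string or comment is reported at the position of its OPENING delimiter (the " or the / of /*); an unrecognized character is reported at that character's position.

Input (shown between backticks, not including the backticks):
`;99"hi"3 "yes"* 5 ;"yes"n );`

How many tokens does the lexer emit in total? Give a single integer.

Answer: 12

Derivation:
pos=0: emit SEMI ';'
pos=1: emit NUM '99' (now at pos=3)
pos=3: enter STRING mode
pos=3: emit STR "hi" (now at pos=7)
pos=7: emit NUM '3' (now at pos=8)
pos=9: enter STRING mode
pos=9: emit STR "yes" (now at pos=14)
pos=14: emit STAR '*'
pos=16: emit NUM '5' (now at pos=17)
pos=18: emit SEMI ';'
pos=19: enter STRING mode
pos=19: emit STR "yes" (now at pos=24)
pos=24: emit ID 'n' (now at pos=25)
pos=26: emit RPAREN ')'
pos=27: emit SEMI ';'
DONE. 12 tokens: [SEMI, NUM, STR, NUM, STR, STAR, NUM, SEMI, STR, ID, RPAREN, SEMI]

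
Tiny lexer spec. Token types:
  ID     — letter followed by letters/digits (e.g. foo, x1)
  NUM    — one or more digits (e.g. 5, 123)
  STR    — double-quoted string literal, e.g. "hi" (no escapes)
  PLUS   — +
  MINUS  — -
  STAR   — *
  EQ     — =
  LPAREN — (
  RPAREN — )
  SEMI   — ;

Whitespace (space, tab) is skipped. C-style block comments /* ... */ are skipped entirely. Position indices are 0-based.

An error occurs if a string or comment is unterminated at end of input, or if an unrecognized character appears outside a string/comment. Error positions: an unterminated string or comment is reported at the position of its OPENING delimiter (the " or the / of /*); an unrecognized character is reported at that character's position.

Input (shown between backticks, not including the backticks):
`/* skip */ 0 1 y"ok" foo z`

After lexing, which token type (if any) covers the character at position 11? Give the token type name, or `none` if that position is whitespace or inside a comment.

Answer: NUM

Derivation:
pos=0: enter COMMENT mode (saw '/*')
exit COMMENT mode (now at pos=10)
pos=11: emit NUM '0' (now at pos=12)
pos=13: emit NUM '1' (now at pos=14)
pos=15: emit ID 'y' (now at pos=16)
pos=16: enter STRING mode
pos=16: emit STR "ok" (now at pos=20)
pos=21: emit ID 'foo' (now at pos=24)
pos=25: emit ID 'z' (now at pos=26)
DONE. 6 tokens: [NUM, NUM, ID, STR, ID, ID]
Position 11: char is '0' -> NUM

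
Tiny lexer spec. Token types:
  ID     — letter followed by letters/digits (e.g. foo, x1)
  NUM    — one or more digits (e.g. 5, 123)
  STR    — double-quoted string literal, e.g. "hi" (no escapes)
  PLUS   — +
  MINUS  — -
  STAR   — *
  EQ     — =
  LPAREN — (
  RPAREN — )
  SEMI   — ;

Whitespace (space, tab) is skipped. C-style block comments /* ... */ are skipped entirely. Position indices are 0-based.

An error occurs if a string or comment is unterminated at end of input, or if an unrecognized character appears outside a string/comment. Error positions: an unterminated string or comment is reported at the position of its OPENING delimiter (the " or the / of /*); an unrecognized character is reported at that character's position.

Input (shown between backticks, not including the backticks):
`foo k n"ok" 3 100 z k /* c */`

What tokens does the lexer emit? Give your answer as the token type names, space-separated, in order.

Answer: ID ID ID STR NUM NUM ID ID

Derivation:
pos=0: emit ID 'foo' (now at pos=3)
pos=4: emit ID 'k' (now at pos=5)
pos=6: emit ID 'n' (now at pos=7)
pos=7: enter STRING mode
pos=7: emit STR "ok" (now at pos=11)
pos=12: emit NUM '3' (now at pos=13)
pos=14: emit NUM '100' (now at pos=17)
pos=18: emit ID 'z' (now at pos=19)
pos=20: emit ID 'k' (now at pos=21)
pos=22: enter COMMENT mode (saw '/*')
exit COMMENT mode (now at pos=29)
DONE. 8 tokens: [ID, ID, ID, STR, NUM, NUM, ID, ID]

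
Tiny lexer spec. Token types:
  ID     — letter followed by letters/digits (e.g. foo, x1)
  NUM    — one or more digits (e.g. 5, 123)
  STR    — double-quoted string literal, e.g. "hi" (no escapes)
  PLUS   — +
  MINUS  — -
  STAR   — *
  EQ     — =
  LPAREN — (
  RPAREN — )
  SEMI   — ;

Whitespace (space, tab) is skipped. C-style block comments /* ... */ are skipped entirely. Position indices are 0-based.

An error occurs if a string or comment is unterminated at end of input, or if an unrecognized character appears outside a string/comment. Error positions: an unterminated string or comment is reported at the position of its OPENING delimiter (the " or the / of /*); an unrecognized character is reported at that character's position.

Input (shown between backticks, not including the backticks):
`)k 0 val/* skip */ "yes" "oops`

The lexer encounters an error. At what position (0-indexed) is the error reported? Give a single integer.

Answer: 25

Derivation:
pos=0: emit RPAREN ')'
pos=1: emit ID 'k' (now at pos=2)
pos=3: emit NUM '0' (now at pos=4)
pos=5: emit ID 'val' (now at pos=8)
pos=8: enter COMMENT mode (saw '/*')
exit COMMENT mode (now at pos=18)
pos=19: enter STRING mode
pos=19: emit STR "yes" (now at pos=24)
pos=25: enter STRING mode
pos=25: ERROR — unterminated string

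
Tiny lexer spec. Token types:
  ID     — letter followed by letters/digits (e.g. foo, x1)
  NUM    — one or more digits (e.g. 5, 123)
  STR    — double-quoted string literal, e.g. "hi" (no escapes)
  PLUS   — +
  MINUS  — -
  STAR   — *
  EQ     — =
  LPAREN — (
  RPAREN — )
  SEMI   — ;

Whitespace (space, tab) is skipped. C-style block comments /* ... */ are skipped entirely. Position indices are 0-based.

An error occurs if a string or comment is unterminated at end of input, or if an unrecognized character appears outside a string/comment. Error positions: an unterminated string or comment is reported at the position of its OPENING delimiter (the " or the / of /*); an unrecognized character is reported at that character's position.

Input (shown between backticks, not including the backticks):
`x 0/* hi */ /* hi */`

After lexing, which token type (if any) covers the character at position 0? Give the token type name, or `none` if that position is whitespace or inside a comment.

Answer: ID

Derivation:
pos=0: emit ID 'x' (now at pos=1)
pos=2: emit NUM '0' (now at pos=3)
pos=3: enter COMMENT mode (saw '/*')
exit COMMENT mode (now at pos=11)
pos=12: enter COMMENT mode (saw '/*')
exit COMMENT mode (now at pos=20)
DONE. 2 tokens: [ID, NUM]
Position 0: char is 'x' -> ID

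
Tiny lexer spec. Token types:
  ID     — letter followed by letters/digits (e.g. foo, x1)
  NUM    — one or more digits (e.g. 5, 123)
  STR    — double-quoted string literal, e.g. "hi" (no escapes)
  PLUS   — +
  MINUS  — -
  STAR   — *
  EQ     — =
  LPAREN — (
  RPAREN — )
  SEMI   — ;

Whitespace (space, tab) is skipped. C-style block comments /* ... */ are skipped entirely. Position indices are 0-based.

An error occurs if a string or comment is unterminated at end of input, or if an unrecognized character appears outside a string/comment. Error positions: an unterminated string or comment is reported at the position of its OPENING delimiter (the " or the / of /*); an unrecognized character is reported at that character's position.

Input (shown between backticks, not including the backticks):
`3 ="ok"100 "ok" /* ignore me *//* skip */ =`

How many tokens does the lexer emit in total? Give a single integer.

pos=0: emit NUM '3' (now at pos=1)
pos=2: emit EQ '='
pos=3: enter STRING mode
pos=3: emit STR "ok" (now at pos=7)
pos=7: emit NUM '100' (now at pos=10)
pos=11: enter STRING mode
pos=11: emit STR "ok" (now at pos=15)
pos=16: enter COMMENT mode (saw '/*')
exit COMMENT mode (now at pos=31)
pos=31: enter COMMENT mode (saw '/*')
exit COMMENT mode (now at pos=41)
pos=42: emit EQ '='
DONE. 6 tokens: [NUM, EQ, STR, NUM, STR, EQ]

Answer: 6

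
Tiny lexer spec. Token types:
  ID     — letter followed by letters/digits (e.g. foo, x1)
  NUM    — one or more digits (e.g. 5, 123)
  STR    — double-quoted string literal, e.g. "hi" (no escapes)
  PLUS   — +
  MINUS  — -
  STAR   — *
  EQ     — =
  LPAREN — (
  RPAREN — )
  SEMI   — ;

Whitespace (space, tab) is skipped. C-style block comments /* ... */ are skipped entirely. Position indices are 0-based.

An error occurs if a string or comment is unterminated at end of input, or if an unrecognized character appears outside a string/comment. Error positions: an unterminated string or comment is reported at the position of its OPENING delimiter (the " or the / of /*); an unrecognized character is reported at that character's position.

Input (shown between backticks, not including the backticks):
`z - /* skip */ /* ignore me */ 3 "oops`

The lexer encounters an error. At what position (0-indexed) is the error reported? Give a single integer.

pos=0: emit ID 'z' (now at pos=1)
pos=2: emit MINUS '-'
pos=4: enter COMMENT mode (saw '/*')
exit COMMENT mode (now at pos=14)
pos=15: enter COMMENT mode (saw '/*')
exit COMMENT mode (now at pos=30)
pos=31: emit NUM '3' (now at pos=32)
pos=33: enter STRING mode
pos=33: ERROR — unterminated string

Answer: 33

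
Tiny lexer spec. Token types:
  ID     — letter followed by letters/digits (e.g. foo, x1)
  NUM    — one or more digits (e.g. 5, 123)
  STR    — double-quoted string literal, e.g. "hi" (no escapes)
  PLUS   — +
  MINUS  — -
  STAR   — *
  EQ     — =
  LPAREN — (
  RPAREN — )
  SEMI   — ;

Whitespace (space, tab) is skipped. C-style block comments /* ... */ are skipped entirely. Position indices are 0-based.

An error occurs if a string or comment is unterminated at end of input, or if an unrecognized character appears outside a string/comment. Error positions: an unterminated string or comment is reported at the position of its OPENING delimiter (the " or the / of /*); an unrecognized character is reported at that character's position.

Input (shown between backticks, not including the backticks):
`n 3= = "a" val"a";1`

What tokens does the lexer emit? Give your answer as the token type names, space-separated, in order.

pos=0: emit ID 'n' (now at pos=1)
pos=2: emit NUM '3' (now at pos=3)
pos=3: emit EQ '='
pos=5: emit EQ '='
pos=7: enter STRING mode
pos=7: emit STR "a" (now at pos=10)
pos=11: emit ID 'val' (now at pos=14)
pos=14: enter STRING mode
pos=14: emit STR "a" (now at pos=17)
pos=17: emit SEMI ';'
pos=18: emit NUM '1' (now at pos=19)
DONE. 9 tokens: [ID, NUM, EQ, EQ, STR, ID, STR, SEMI, NUM]

Answer: ID NUM EQ EQ STR ID STR SEMI NUM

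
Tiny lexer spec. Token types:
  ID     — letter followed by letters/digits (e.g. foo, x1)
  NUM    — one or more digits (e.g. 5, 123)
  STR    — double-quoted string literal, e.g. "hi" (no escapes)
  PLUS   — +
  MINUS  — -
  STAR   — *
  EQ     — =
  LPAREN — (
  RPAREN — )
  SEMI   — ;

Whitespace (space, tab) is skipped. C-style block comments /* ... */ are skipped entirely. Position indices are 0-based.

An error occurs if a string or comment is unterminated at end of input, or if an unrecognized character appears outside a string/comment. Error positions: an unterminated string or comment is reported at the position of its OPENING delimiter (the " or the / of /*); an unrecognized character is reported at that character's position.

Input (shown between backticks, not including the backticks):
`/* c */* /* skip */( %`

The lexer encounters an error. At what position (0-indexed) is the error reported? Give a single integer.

Answer: 21

Derivation:
pos=0: enter COMMENT mode (saw '/*')
exit COMMENT mode (now at pos=7)
pos=7: emit STAR '*'
pos=9: enter COMMENT mode (saw '/*')
exit COMMENT mode (now at pos=19)
pos=19: emit LPAREN '('
pos=21: ERROR — unrecognized char '%'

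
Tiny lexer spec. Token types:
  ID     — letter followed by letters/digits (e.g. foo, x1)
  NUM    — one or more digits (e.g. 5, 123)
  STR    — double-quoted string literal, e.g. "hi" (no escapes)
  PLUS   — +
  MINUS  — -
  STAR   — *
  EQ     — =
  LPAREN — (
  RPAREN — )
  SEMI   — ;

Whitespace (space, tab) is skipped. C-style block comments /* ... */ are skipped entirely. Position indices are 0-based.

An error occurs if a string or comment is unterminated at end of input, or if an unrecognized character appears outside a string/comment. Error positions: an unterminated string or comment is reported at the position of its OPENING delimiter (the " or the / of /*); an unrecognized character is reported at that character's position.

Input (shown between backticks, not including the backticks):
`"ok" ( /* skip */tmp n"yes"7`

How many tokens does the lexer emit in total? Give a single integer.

Answer: 6

Derivation:
pos=0: enter STRING mode
pos=0: emit STR "ok" (now at pos=4)
pos=5: emit LPAREN '('
pos=7: enter COMMENT mode (saw '/*')
exit COMMENT mode (now at pos=17)
pos=17: emit ID 'tmp' (now at pos=20)
pos=21: emit ID 'n' (now at pos=22)
pos=22: enter STRING mode
pos=22: emit STR "yes" (now at pos=27)
pos=27: emit NUM '7' (now at pos=28)
DONE. 6 tokens: [STR, LPAREN, ID, ID, STR, NUM]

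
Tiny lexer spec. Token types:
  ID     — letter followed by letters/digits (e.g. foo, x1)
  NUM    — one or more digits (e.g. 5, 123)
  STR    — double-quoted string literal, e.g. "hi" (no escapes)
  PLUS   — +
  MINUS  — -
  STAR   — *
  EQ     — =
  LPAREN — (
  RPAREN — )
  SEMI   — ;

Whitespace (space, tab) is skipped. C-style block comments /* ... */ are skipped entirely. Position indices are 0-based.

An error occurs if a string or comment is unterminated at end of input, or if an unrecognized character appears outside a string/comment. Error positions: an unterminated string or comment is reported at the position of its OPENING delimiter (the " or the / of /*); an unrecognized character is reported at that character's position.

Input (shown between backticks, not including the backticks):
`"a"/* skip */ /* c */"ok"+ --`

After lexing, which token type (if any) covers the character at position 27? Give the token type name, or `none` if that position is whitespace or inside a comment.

pos=0: enter STRING mode
pos=0: emit STR "a" (now at pos=3)
pos=3: enter COMMENT mode (saw '/*')
exit COMMENT mode (now at pos=13)
pos=14: enter COMMENT mode (saw '/*')
exit COMMENT mode (now at pos=21)
pos=21: enter STRING mode
pos=21: emit STR "ok" (now at pos=25)
pos=25: emit PLUS '+'
pos=27: emit MINUS '-'
pos=28: emit MINUS '-'
DONE. 5 tokens: [STR, STR, PLUS, MINUS, MINUS]
Position 27: char is '-' -> MINUS

Answer: MINUS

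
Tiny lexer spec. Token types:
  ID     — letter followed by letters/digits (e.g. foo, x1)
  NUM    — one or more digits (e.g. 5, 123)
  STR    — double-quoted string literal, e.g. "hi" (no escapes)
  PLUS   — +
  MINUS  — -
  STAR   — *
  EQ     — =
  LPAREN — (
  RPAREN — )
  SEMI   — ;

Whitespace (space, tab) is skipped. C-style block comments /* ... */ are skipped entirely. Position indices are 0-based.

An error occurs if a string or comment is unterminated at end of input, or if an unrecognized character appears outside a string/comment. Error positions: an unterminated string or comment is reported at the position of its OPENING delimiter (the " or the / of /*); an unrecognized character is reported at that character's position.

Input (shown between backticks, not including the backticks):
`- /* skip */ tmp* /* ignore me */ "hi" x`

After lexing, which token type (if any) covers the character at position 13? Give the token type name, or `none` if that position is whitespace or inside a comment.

pos=0: emit MINUS '-'
pos=2: enter COMMENT mode (saw '/*')
exit COMMENT mode (now at pos=12)
pos=13: emit ID 'tmp' (now at pos=16)
pos=16: emit STAR '*'
pos=18: enter COMMENT mode (saw '/*')
exit COMMENT mode (now at pos=33)
pos=34: enter STRING mode
pos=34: emit STR "hi" (now at pos=38)
pos=39: emit ID 'x' (now at pos=40)
DONE. 5 tokens: [MINUS, ID, STAR, STR, ID]
Position 13: char is 't' -> ID

Answer: ID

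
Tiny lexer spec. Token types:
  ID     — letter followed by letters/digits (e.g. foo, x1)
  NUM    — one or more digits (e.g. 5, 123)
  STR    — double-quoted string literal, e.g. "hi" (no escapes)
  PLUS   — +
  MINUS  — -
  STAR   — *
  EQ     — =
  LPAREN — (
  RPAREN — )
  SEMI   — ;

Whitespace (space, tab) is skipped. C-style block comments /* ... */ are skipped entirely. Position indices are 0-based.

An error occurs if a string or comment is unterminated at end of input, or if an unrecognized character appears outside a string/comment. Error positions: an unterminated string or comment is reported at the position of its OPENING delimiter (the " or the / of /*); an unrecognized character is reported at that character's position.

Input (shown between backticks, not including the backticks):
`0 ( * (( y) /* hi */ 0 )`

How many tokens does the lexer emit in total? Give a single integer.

pos=0: emit NUM '0' (now at pos=1)
pos=2: emit LPAREN '('
pos=4: emit STAR '*'
pos=6: emit LPAREN '('
pos=7: emit LPAREN '('
pos=9: emit ID 'y' (now at pos=10)
pos=10: emit RPAREN ')'
pos=12: enter COMMENT mode (saw '/*')
exit COMMENT mode (now at pos=20)
pos=21: emit NUM '0' (now at pos=22)
pos=23: emit RPAREN ')'
DONE. 9 tokens: [NUM, LPAREN, STAR, LPAREN, LPAREN, ID, RPAREN, NUM, RPAREN]

Answer: 9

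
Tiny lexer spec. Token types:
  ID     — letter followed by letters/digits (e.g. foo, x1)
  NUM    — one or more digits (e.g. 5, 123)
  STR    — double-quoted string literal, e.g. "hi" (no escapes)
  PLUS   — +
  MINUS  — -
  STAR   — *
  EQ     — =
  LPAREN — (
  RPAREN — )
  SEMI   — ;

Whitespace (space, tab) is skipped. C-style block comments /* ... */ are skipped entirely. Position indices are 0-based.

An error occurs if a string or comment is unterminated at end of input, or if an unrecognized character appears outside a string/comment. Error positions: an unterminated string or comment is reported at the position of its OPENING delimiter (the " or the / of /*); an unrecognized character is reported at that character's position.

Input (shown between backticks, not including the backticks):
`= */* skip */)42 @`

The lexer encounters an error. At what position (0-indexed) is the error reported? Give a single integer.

pos=0: emit EQ '='
pos=2: emit STAR '*'
pos=3: enter COMMENT mode (saw '/*')
exit COMMENT mode (now at pos=13)
pos=13: emit RPAREN ')'
pos=14: emit NUM '42' (now at pos=16)
pos=17: ERROR — unrecognized char '@'

Answer: 17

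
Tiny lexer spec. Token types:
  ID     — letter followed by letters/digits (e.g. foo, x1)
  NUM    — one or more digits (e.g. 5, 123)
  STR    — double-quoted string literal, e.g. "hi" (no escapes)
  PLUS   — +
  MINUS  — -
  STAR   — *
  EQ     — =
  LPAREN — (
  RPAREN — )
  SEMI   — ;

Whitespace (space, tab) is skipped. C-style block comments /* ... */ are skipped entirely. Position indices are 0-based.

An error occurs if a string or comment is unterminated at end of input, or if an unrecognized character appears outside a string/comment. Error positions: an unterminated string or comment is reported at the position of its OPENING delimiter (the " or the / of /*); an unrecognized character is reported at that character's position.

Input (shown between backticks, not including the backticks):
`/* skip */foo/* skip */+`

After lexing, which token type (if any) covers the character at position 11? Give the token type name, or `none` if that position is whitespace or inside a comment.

Answer: ID

Derivation:
pos=0: enter COMMENT mode (saw '/*')
exit COMMENT mode (now at pos=10)
pos=10: emit ID 'foo' (now at pos=13)
pos=13: enter COMMENT mode (saw '/*')
exit COMMENT mode (now at pos=23)
pos=23: emit PLUS '+'
DONE. 2 tokens: [ID, PLUS]
Position 11: char is 'o' -> ID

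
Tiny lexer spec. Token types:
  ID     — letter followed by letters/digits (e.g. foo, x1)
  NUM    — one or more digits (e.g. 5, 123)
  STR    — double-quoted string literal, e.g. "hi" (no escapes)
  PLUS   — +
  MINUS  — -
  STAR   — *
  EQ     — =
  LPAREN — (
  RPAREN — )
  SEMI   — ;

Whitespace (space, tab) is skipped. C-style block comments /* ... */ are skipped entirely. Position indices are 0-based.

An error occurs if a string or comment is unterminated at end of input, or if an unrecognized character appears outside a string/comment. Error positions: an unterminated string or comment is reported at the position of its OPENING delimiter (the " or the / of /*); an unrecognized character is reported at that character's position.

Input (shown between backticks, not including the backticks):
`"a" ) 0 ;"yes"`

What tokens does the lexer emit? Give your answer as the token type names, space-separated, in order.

pos=0: enter STRING mode
pos=0: emit STR "a" (now at pos=3)
pos=4: emit RPAREN ')'
pos=6: emit NUM '0' (now at pos=7)
pos=8: emit SEMI ';'
pos=9: enter STRING mode
pos=9: emit STR "yes" (now at pos=14)
DONE. 5 tokens: [STR, RPAREN, NUM, SEMI, STR]

Answer: STR RPAREN NUM SEMI STR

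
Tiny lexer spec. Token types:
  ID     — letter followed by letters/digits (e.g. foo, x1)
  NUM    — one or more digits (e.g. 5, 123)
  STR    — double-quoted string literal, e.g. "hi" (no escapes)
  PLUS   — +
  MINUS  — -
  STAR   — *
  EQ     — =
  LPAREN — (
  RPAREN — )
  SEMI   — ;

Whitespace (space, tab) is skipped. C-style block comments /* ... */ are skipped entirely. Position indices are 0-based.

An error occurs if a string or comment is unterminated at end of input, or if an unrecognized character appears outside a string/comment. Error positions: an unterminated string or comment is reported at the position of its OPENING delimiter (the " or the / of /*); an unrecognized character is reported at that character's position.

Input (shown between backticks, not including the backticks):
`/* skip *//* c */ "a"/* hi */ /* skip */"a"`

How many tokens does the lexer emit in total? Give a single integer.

Answer: 2

Derivation:
pos=0: enter COMMENT mode (saw '/*')
exit COMMENT mode (now at pos=10)
pos=10: enter COMMENT mode (saw '/*')
exit COMMENT mode (now at pos=17)
pos=18: enter STRING mode
pos=18: emit STR "a" (now at pos=21)
pos=21: enter COMMENT mode (saw '/*')
exit COMMENT mode (now at pos=29)
pos=30: enter COMMENT mode (saw '/*')
exit COMMENT mode (now at pos=40)
pos=40: enter STRING mode
pos=40: emit STR "a" (now at pos=43)
DONE. 2 tokens: [STR, STR]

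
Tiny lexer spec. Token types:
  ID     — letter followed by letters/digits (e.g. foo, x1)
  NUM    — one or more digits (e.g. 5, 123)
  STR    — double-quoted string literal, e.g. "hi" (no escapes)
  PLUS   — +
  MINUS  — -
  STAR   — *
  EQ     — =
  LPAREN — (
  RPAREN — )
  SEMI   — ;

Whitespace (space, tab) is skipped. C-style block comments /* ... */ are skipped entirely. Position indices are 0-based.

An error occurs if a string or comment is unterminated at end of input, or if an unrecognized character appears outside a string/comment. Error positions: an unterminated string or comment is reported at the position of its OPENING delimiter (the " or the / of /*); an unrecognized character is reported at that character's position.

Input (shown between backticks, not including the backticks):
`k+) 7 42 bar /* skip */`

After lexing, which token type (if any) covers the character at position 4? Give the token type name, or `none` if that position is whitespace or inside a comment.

pos=0: emit ID 'k' (now at pos=1)
pos=1: emit PLUS '+'
pos=2: emit RPAREN ')'
pos=4: emit NUM '7' (now at pos=5)
pos=6: emit NUM '42' (now at pos=8)
pos=9: emit ID 'bar' (now at pos=12)
pos=13: enter COMMENT mode (saw '/*')
exit COMMENT mode (now at pos=23)
DONE. 6 tokens: [ID, PLUS, RPAREN, NUM, NUM, ID]
Position 4: char is '7' -> NUM

Answer: NUM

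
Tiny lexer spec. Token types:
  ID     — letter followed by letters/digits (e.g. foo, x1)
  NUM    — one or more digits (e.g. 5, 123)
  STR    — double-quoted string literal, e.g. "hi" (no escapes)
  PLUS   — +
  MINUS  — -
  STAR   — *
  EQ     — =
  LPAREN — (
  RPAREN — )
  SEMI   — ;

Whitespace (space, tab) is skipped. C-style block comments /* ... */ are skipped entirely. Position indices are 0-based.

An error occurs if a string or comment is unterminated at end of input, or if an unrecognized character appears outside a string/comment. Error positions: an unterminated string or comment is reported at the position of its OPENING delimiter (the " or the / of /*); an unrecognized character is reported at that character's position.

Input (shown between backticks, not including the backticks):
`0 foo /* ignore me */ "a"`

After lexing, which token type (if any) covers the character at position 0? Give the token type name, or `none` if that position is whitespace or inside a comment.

pos=0: emit NUM '0' (now at pos=1)
pos=2: emit ID 'foo' (now at pos=5)
pos=6: enter COMMENT mode (saw '/*')
exit COMMENT mode (now at pos=21)
pos=22: enter STRING mode
pos=22: emit STR "a" (now at pos=25)
DONE. 3 tokens: [NUM, ID, STR]
Position 0: char is '0' -> NUM

Answer: NUM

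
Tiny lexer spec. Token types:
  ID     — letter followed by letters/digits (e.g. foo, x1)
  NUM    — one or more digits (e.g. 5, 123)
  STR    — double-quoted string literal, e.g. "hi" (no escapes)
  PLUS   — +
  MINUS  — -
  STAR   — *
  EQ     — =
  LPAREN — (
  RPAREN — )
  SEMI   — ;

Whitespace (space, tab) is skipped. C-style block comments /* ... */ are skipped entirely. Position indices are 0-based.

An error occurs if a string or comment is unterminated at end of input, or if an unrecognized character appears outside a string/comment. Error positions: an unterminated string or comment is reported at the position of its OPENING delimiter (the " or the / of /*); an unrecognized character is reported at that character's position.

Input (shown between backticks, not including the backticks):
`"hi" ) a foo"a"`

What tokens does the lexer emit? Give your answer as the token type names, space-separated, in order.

Answer: STR RPAREN ID ID STR

Derivation:
pos=0: enter STRING mode
pos=0: emit STR "hi" (now at pos=4)
pos=5: emit RPAREN ')'
pos=7: emit ID 'a' (now at pos=8)
pos=9: emit ID 'foo' (now at pos=12)
pos=12: enter STRING mode
pos=12: emit STR "a" (now at pos=15)
DONE. 5 tokens: [STR, RPAREN, ID, ID, STR]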